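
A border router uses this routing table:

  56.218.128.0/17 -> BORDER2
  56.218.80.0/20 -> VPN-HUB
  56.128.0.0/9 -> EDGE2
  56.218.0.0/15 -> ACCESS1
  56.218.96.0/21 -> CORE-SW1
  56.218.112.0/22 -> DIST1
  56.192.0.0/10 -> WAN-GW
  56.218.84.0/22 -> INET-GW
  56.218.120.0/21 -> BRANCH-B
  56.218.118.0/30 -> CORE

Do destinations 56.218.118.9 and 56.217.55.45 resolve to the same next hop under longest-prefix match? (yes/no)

56.218.118.9: longest match 56.218.0.0/15 -> ACCESS1
56.217.55.45: longest match 56.192.0.0/10 -> WAN-GW

no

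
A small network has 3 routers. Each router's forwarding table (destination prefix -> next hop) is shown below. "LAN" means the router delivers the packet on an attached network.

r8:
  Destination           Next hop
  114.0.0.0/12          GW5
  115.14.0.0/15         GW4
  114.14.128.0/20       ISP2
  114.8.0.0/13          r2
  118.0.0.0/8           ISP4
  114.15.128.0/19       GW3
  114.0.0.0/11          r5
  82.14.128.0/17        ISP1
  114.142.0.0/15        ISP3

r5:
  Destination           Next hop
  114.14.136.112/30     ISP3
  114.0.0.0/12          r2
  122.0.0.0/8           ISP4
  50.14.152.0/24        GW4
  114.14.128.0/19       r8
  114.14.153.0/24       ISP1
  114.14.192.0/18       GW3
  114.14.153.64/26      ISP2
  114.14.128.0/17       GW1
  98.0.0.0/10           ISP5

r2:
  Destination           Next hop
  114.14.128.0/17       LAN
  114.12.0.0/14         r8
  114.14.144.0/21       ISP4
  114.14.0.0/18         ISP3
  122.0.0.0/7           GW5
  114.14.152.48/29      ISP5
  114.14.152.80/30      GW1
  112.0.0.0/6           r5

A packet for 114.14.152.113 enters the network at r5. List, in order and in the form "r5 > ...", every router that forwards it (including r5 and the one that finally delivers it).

r5 > r8 > r2

At r5: longest match for 114.14.152.113 is 114.14.128.0/19 -> r8
At r8: longest match for 114.14.152.113 is 114.8.0.0/13 -> r2
At r2: longest match for 114.14.152.113 is 114.14.128.0/17 -> LAN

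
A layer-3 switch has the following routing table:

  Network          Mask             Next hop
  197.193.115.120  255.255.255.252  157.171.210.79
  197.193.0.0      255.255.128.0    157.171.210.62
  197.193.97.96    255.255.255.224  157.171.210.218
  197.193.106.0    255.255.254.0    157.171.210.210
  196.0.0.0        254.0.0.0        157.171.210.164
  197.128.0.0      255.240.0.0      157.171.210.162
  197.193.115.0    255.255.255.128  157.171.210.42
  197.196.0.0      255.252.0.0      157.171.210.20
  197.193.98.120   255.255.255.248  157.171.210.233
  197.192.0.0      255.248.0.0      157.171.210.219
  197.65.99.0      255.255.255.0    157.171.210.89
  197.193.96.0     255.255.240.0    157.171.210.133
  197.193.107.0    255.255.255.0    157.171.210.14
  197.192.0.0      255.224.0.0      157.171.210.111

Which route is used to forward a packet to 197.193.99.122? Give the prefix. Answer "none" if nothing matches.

197.193.96.0/20

Entries matching 197.193.99.122:
  196.0.0.0/7 (196.0.0.0 - 197.255.255.255)
  197.192.0.0/11 (197.192.0.0 - 197.223.255.255)
  197.192.0.0/13 (197.192.0.0 - 197.199.255.255)
  197.193.0.0/17 (197.193.0.0 - 197.193.127.255)
  197.193.96.0/20 (197.193.96.0 - 197.193.111.255)
Most specific is 197.193.96.0/20.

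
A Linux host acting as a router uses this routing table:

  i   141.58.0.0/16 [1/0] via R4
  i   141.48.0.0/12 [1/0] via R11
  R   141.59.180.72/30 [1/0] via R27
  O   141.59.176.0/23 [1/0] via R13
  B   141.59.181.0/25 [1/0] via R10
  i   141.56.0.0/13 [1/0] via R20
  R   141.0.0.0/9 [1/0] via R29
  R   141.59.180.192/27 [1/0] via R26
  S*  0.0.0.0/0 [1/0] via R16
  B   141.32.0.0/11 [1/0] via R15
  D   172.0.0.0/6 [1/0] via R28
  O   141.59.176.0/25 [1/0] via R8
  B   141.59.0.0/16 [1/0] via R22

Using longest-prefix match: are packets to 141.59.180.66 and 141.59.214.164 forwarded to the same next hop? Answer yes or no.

141.59.180.66: longest match 141.59.0.0/16 -> R22
141.59.214.164: longest match 141.59.0.0/16 -> R22

yes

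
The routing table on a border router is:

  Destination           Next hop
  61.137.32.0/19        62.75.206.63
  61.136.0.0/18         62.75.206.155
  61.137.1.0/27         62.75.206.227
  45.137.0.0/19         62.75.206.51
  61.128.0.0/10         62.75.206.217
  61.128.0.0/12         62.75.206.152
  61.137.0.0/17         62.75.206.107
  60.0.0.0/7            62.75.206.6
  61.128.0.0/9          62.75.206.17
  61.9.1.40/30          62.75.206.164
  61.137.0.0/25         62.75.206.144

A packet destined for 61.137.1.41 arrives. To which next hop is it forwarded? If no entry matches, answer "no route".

62.75.206.107

Routes whose prefix contains 61.137.1.41:
  60.0.0.0/7 (60.0.0.0 - 61.255.255.255) -> 62.75.206.6
  61.128.0.0/9 (61.128.0.0 - 61.255.255.255) -> 62.75.206.17
  61.128.0.0/10 (61.128.0.0 - 61.191.255.255) -> 62.75.206.217
  61.128.0.0/12 (61.128.0.0 - 61.143.255.255) -> 62.75.206.152
  61.137.0.0/17 (61.137.0.0 - 61.137.127.255) -> 62.75.206.107
More-specific entries that do NOT match:
  61.9.1.40/30 (61.9.1.40 - 61.9.1.43) does not contain 61.137.1.41
  61.137.1.0/27 (61.137.1.0 - 61.137.1.31) does not contain 61.137.1.41
  61.137.0.0/25 (61.137.0.0 - 61.137.0.127) does not contain 61.137.1.41
  61.137.32.0/19 (61.137.32.0 - 61.137.63.255) does not contain 61.137.1.41
  45.137.0.0/19 (45.137.0.0 - 45.137.31.255) does not contain 61.137.1.41
  61.136.0.0/18 (61.136.0.0 - 61.136.63.255) does not contain 61.137.1.41
Longest matching prefix is /17 -> next hop 62.75.206.107.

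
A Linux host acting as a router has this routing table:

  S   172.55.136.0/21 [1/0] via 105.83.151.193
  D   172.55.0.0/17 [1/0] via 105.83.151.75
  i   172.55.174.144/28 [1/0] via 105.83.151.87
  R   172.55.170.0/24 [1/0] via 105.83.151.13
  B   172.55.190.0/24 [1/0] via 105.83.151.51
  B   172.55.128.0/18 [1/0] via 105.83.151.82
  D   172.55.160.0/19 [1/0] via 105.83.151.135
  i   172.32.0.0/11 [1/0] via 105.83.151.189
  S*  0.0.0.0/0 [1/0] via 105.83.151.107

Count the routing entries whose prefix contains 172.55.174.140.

Prefixes containing 172.55.174.140:
  0.0.0.0/0 (default, matches everything)
  172.32.0.0/11 (172.32.0.0 - 172.63.255.255)
  172.55.128.0/18 (172.55.128.0 - 172.55.191.255)
  172.55.160.0/19 (172.55.160.0 - 172.55.191.255)
Total matching entries: 4.

4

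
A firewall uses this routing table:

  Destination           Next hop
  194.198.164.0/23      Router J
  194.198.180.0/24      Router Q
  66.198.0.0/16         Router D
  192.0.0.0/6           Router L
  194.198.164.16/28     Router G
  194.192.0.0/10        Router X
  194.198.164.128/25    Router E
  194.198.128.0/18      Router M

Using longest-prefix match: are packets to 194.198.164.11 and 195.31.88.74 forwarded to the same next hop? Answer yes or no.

194.198.164.11: longest match 194.198.164.0/23 -> Router J
195.31.88.74: longest match 192.0.0.0/6 -> Router L

no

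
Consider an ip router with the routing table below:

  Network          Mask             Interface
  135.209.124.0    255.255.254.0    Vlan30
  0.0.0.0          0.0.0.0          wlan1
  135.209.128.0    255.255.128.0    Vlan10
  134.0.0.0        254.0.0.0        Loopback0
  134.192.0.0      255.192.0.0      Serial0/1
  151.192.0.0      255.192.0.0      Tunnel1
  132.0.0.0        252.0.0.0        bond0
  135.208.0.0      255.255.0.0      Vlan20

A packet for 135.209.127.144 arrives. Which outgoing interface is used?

Loopback0

Routes whose prefix contains 135.209.127.144:
  0.0.0.0/0 (default, matches everything) -> wlan1
  132.0.0.0/6 (132.0.0.0 - 135.255.255.255) -> bond0
  134.0.0.0/7 (134.0.0.0 - 135.255.255.255) -> Loopback0
More-specific entries that do NOT match:
  135.209.124.0/23 (135.209.124.0 - 135.209.125.255) does not contain 135.209.127.144
  135.209.128.0/17 (135.209.128.0 - 135.209.255.255) does not contain 135.209.127.144
  135.208.0.0/16 (135.208.0.0 - 135.208.255.255) does not contain 135.209.127.144
  134.192.0.0/10 (134.192.0.0 - 134.255.255.255) does not contain 135.209.127.144
  151.192.0.0/10 (151.192.0.0 - 151.255.255.255) does not contain 135.209.127.144
Longest matching prefix is /7 -> interface Loopback0.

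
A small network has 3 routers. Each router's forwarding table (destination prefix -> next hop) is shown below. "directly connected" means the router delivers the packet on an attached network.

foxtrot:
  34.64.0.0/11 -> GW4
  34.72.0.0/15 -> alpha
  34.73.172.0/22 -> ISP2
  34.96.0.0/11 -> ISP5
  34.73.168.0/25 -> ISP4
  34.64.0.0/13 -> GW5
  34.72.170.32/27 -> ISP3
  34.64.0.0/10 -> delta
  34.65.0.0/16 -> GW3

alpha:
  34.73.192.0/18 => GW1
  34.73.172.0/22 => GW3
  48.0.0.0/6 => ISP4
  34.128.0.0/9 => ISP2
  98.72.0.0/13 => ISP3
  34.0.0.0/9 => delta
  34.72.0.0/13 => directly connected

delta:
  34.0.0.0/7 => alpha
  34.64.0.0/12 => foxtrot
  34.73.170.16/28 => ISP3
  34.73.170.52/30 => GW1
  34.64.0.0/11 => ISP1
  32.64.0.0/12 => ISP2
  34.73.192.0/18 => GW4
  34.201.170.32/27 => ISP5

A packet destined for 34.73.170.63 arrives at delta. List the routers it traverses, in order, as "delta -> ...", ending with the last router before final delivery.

delta -> foxtrot -> alpha

At delta: longest match for 34.73.170.63 is 34.64.0.0/12 -> foxtrot
At foxtrot: longest match for 34.73.170.63 is 34.72.0.0/15 -> alpha
At alpha: longest match for 34.73.170.63 is 34.72.0.0/13 -> directly connected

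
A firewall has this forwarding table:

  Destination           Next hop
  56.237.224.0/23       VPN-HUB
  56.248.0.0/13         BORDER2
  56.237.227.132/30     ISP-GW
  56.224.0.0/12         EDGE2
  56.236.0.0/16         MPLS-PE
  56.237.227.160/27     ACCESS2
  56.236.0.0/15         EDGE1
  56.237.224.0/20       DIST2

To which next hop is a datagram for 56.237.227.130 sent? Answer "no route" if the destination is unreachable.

DIST2

Routes whose prefix contains 56.237.227.130:
  56.224.0.0/12 (56.224.0.0 - 56.239.255.255) -> EDGE2
  56.236.0.0/15 (56.236.0.0 - 56.237.255.255) -> EDGE1
  56.237.224.0/20 (56.237.224.0 - 56.237.239.255) -> DIST2
More-specific entries that do NOT match:
  56.237.227.132/30 (56.237.227.132 - 56.237.227.135) does not contain 56.237.227.130
  56.237.227.160/27 (56.237.227.160 - 56.237.227.191) does not contain 56.237.227.130
  56.237.224.0/23 (56.237.224.0 - 56.237.225.255) does not contain 56.237.227.130
Longest matching prefix is /20 -> next hop DIST2.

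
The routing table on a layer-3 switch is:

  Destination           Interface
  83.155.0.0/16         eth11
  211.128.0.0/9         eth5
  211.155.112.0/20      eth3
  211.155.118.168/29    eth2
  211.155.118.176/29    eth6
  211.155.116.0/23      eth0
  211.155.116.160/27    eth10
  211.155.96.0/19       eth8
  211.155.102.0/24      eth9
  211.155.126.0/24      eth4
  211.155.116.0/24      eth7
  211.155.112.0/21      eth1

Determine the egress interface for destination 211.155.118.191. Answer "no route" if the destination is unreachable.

eth1

Routes whose prefix contains 211.155.118.191:
  211.128.0.0/9 (211.128.0.0 - 211.255.255.255) -> eth5
  211.155.96.0/19 (211.155.96.0 - 211.155.127.255) -> eth8
  211.155.112.0/20 (211.155.112.0 - 211.155.127.255) -> eth3
  211.155.112.0/21 (211.155.112.0 - 211.155.119.255) -> eth1
More-specific entries that do NOT match:
  211.155.118.168/29 (211.155.118.168 - 211.155.118.175) does not contain 211.155.118.191
  211.155.118.176/29 (211.155.118.176 - 211.155.118.183) does not contain 211.155.118.191
  211.155.116.160/27 (211.155.116.160 - 211.155.116.191) does not contain 211.155.118.191
  211.155.102.0/24 (211.155.102.0 - 211.155.102.255) does not contain 211.155.118.191
  211.155.126.0/24 (211.155.126.0 - 211.155.126.255) does not contain 211.155.118.191
  211.155.116.0/24 (211.155.116.0 - 211.155.116.255) does not contain 211.155.118.191
  211.155.116.0/23 (211.155.116.0 - 211.155.117.255) does not contain 211.155.118.191
Longest matching prefix is /21 -> interface eth1.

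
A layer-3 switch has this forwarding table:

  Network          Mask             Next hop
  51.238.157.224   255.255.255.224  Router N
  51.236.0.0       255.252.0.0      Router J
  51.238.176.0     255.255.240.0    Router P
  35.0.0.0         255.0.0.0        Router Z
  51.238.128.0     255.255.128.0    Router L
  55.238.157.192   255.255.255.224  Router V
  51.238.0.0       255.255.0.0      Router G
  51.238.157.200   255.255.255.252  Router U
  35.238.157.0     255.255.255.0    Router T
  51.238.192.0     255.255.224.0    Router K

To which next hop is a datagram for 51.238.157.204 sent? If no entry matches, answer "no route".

Routes whose prefix contains 51.238.157.204:
  51.236.0.0/14 (51.236.0.0 - 51.239.255.255) -> Router J
  51.238.0.0/16 (51.238.0.0 - 51.238.255.255) -> Router G
  51.238.128.0/17 (51.238.128.0 - 51.238.255.255) -> Router L
More-specific entries that do NOT match:
  51.238.157.200/30 (51.238.157.200 - 51.238.157.203) does not contain 51.238.157.204
  51.238.157.224/27 (51.238.157.224 - 51.238.157.255) does not contain 51.238.157.204
  55.238.157.192/27 (55.238.157.192 - 55.238.157.223) does not contain 51.238.157.204
  35.238.157.0/24 (35.238.157.0 - 35.238.157.255) does not contain 51.238.157.204
  51.238.176.0/20 (51.238.176.0 - 51.238.191.255) does not contain 51.238.157.204
  51.238.192.0/19 (51.238.192.0 - 51.238.223.255) does not contain 51.238.157.204
Longest matching prefix is /17 -> next hop Router L.

Router L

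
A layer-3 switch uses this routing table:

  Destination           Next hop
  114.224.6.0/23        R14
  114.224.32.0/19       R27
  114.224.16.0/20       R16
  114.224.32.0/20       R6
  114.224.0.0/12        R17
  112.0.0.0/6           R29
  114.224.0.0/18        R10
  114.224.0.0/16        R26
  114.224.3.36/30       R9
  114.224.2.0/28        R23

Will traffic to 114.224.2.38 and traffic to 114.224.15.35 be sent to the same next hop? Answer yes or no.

yes

114.224.2.38: longest match 114.224.0.0/18 -> R10
114.224.15.35: longest match 114.224.0.0/18 -> R10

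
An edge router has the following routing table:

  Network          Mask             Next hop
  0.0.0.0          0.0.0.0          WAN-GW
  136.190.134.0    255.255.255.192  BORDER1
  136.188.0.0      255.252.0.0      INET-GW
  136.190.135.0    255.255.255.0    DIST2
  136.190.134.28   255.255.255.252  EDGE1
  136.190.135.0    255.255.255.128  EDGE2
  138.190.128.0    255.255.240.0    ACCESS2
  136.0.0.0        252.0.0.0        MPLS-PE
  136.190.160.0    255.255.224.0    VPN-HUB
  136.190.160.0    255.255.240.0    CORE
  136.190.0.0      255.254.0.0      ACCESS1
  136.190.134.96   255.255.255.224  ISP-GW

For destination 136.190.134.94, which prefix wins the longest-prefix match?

Entries matching 136.190.134.94:
  0.0.0.0/0 (default, matches everything)
  136.0.0.0/6 (136.0.0.0 - 139.255.255.255)
  136.188.0.0/14 (136.188.0.0 - 136.191.255.255)
  136.190.0.0/15 (136.190.0.0 - 136.191.255.255)
Most specific is 136.190.0.0/15.

136.190.0.0/15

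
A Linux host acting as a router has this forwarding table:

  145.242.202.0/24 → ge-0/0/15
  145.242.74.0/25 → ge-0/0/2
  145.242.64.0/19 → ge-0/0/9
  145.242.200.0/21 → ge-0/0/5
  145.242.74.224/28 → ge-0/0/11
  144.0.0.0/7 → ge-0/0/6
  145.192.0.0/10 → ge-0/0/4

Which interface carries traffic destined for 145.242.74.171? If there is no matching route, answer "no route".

Routes whose prefix contains 145.242.74.171:
  144.0.0.0/7 (144.0.0.0 - 145.255.255.255) -> ge-0/0/6
  145.192.0.0/10 (145.192.0.0 - 145.255.255.255) -> ge-0/0/4
  145.242.64.0/19 (145.242.64.0 - 145.242.95.255) -> ge-0/0/9
More-specific entries that do NOT match:
  145.242.74.224/28 (145.242.74.224 - 145.242.74.239) does not contain 145.242.74.171
  145.242.74.0/25 (145.242.74.0 - 145.242.74.127) does not contain 145.242.74.171
  145.242.202.0/24 (145.242.202.0 - 145.242.202.255) does not contain 145.242.74.171
  145.242.200.0/21 (145.242.200.0 - 145.242.207.255) does not contain 145.242.74.171
Longest matching prefix is /19 -> interface ge-0/0/9.

ge-0/0/9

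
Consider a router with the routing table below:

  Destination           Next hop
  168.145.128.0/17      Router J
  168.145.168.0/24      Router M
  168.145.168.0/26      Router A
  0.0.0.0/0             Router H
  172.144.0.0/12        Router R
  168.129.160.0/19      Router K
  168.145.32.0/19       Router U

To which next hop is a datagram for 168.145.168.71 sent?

Routes whose prefix contains 168.145.168.71:
  0.0.0.0/0 (default, matches everything) -> Router H
  168.145.128.0/17 (168.145.128.0 - 168.145.255.255) -> Router J
  168.145.168.0/24 (168.145.168.0 - 168.145.168.255) -> Router M
More-specific entries that do NOT match:
  168.145.168.0/26 (168.145.168.0 - 168.145.168.63) does not contain 168.145.168.71
Longest matching prefix is /24 -> next hop Router M.

Router M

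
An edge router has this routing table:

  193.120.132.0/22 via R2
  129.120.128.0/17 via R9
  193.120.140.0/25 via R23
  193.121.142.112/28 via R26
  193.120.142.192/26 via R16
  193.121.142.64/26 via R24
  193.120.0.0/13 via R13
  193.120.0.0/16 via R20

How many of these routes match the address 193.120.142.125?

2

Prefixes containing 193.120.142.125:
  193.120.0.0/13 (193.120.0.0 - 193.127.255.255)
  193.120.0.0/16 (193.120.0.0 - 193.120.255.255)
Total matching entries: 2.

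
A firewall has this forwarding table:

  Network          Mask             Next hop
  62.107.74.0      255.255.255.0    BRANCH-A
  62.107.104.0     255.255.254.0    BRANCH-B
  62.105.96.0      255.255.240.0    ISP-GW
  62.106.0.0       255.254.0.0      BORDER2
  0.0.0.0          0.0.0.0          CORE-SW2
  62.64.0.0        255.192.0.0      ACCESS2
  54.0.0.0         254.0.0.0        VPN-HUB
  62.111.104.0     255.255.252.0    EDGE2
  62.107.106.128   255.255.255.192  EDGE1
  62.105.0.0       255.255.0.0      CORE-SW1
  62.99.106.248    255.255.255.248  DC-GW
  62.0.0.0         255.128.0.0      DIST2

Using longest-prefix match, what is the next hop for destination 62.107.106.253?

Routes whose prefix contains 62.107.106.253:
  0.0.0.0/0 (default, matches everything) -> CORE-SW2
  62.0.0.0/9 (62.0.0.0 - 62.127.255.255) -> DIST2
  62.64.0.0/10 (62.64.0.0 - 62.127.255.255) -> ACCESS2
  62.106.0.0/15 (62.106.0.0 - 62.107.255.255) -> BORDER2
More-specific entries that do NOT match:
  62.99.106.248/29 (62.99.106.248 - 62.99.106.255) does not contain 62.107.106.253
  62.107.106.128/26 (62.107.106.128 - 62.107.106.191) does not contain 62.107.106.253
  62.107.74.0/24 (62.107.74.0 - 62.107.74.255) does not contain 62.107.106.253
  62.107.104.0/23 (62.107.104.0 - 62.107.105.255) does not contain 62.107.106.253
  62.111.104.0/22 (62.111.104.0 - 62.111.107.255) does not contain 62.107.106.253
  62.105.96.0/20 (62.105.96.0 - 62.105.111.255) does not contain 62.107.106.253
  62.105.0.0/16 (62.105.0.0 - 62.105.255.255) does not contain 62.107.106.253
Longest matching prefix is /15 -> next hop BORDER2.

BORDER2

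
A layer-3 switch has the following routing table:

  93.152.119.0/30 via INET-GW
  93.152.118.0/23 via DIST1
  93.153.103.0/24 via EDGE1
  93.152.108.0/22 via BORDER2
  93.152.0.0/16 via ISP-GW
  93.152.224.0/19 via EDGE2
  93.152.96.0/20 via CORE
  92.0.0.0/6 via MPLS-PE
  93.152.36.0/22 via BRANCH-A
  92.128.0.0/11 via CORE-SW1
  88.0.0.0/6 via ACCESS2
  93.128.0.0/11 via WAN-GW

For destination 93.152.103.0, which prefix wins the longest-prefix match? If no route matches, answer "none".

93.152.96.0/20

Entries matching 93.152.103.0:
  92.0.0.0/6 (92.0.0.0 - 95.255.255.255)
  93.128.0.0/11 (93.128.0.0 - 93.159.255.255)
  93.152.0.0/16 (93.152.0.0 - 93.152.255.255)
  93.152.96.0/20 (93.152.96.0 - 93.152.111.255)
Most specific is 93.152.96.0/20.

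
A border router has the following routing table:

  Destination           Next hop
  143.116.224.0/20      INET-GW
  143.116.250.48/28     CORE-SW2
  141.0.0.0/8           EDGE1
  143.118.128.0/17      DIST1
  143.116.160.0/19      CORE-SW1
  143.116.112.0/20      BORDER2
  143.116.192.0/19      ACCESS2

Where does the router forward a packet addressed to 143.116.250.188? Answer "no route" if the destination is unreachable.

No entry's prefix contains 143.116.250.188; there is no default route.

no route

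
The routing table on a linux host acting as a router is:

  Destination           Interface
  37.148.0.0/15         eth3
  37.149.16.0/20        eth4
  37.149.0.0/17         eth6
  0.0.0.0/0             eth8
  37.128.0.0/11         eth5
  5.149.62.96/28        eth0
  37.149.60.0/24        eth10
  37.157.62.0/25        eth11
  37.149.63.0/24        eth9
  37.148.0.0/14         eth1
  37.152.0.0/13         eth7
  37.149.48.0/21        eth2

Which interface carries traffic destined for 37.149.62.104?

Routes whose prefix contains 37.149.62.104:
  0.0.0.0/0 (default, matches everything) -> eth8
  37.128.0.0/11 (37.128.0.0 - 37.159.255.255) -> eth5
  37.148.0.0/14 (37.148.0.0 - 37.151.255.255) -> eth1
  37.148.0.0/15 (37.148.0.0 - 37.149.255.255) -> eth3
  37.149.0.0/17 (37.149.0.0 - 37.149.127.255) -> eth6
More-specific entries that do NOT match:
  5.149.62.96/28 (5.149.62.96 - 5.149.62.111) does not contain 37.149.62.104
  37.157.62.0/25 (37.157.62.0 - 37.157.62.127) does not contain 37.149.62.104
  37.149.60.0/24 (37.149.60.0 - 37.149.60.255) does not contain 37.149.62.104
  37.149.63.0/24 (37.149.63.0 - 37.149.63.255) does not contain 37.149.62.104
  37.149.48.0/21 (37.149.48.0 - 37.149.55.255) does not contain 37.149.62.104
  37.149.16.0/20 (37.149.16.0 - 37.149.31.255) does not contain 37.149.62.104
Longest matching prefix is /17 -> interface eth6.

eth6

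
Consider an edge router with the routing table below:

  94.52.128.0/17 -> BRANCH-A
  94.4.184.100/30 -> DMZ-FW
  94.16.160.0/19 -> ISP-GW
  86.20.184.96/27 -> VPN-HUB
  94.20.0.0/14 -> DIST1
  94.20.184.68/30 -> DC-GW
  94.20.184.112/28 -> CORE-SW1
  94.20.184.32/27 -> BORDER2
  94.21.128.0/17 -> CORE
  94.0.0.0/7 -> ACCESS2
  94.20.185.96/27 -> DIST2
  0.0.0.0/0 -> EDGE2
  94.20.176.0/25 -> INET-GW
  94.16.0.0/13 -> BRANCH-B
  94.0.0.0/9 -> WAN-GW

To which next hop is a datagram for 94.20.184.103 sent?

DIST1

Routes whose prefix contains 94.20.184.103:
  0.0.0.0/0 (default, matches everything) -> EDGE2
  94.0.0.0/7 (94.0.0.0 - 95.255.255.255) -> ACCESS2
  94.0.0.0/9 (94.0.0.0 - 94.127.255.255) -> WAN-GW
  94.16.0.0/13 (94.16.0.0 - 94.23.255.255) -> BRANCH-B
  94.20.0.0/14 (94.20.0.0 - 94.23.255.255) -> DIST1
More-specific entries that do NOT match:
  94.4.184.100/30 (94.4.184.100 - 94.4.184.103) does not contain 94.20.184.103
  94.20.184.68/30 (94.20.184.68 - 94.20.184.71) does not contain 94.20.184.103
  94.20.184.112/28 (94.20.184.112 - 94.20.184.127) does not contain 94.20.184.103
  86.20.184.96/27 (86.20.184.96 - 86.20.184.127) does not contain 94.20.184.103
  94.20.184.32/27 (94.20.184.32 - 94.20.184.63) does not contain 94.20.184.103
  94.20.185.96/27 (94.20.185.96 - 94.20.185.127) does not contain 94.20.184.103
  94.20.176.0/25 (94.20.176.0 - 94.20.176.127) does not contain 94.20.184.103
  94.16.160.0/19 (94.16.160.0 - 94.16.191.255) does not contain 94.20.184.103
  94.52.128.0/17 (94.52.128.0 - 94.52.255.255) does not contain 94.20.184.103
  94.21.128.0/17 (94.21.128.0 - 94.21.255.255) does not contain 94.20.184.103
Longest matching prefix is /14 -> next hop DIST1.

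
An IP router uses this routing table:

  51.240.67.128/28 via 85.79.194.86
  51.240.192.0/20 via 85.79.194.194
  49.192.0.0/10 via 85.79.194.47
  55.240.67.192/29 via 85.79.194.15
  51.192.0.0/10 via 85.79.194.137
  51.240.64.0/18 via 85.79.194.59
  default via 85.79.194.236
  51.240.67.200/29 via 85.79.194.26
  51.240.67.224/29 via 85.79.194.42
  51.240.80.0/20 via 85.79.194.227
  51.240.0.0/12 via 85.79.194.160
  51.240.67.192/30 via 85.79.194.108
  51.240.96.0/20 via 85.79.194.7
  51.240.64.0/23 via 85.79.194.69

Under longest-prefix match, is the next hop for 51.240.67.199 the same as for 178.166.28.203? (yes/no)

51.240.67.199: longest match 51.240.64.0/18 -> 85.79.194.59
178.166.28.203: longest match 0.0.0.0/0 -> 85.79.194.236

no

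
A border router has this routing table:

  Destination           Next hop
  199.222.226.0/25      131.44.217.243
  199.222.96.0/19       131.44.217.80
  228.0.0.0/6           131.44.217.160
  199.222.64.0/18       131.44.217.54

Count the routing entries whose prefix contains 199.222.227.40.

0

No listed prefix contains 199.222.227.40.
Total matching entries: 0.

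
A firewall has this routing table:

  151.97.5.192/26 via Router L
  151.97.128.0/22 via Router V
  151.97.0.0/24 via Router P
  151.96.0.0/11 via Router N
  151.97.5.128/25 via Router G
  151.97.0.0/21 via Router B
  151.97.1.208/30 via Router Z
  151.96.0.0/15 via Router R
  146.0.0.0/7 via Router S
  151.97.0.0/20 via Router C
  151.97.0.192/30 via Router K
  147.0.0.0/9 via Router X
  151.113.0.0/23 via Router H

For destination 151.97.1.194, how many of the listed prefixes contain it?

Prefixes containing 151.97.1.194:
  151.96.0.0/11 (151.96.0.0 - 151.127.255.255)
  151.96.0.0/15 (151.96.0.0 - 151.97.255.255)
  151.97.0.0/20 (151.97.0.0 - 151.97.15.255)
  151.97.0.0/21 (151.97.0.0 - 151.97.7.255)
Total matching entries: 4.

4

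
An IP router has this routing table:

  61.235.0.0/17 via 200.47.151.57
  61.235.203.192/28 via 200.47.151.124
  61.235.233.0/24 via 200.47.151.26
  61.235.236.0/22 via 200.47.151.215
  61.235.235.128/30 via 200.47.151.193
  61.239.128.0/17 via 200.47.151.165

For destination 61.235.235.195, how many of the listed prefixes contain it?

0

No listed prefix contains 61.235.235.195.
Total matching entries: 0.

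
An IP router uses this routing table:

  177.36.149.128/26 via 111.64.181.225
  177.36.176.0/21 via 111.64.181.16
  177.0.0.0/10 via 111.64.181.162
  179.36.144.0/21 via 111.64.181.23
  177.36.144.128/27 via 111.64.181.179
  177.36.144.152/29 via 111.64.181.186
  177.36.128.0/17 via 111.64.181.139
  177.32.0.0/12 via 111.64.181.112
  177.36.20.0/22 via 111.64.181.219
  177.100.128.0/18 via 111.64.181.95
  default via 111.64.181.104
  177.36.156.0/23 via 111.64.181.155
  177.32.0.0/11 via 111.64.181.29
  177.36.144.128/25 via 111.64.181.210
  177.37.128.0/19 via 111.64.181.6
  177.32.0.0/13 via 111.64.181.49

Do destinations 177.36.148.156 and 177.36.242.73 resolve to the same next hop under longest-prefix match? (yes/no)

177.36.148.156: longest match 177.36.128.0/17 -> 111.64.181.139
177.36.242.73: longest match 177.36.128.0/17 -> 111.64.181.139

yes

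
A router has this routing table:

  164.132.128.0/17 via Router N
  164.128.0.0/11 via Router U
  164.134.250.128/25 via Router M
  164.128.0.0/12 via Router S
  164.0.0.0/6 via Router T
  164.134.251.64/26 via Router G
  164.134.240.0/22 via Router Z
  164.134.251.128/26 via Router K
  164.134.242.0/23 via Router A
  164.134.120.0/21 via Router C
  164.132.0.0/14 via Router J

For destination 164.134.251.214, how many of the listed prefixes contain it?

4

Prefixes containing 164.134.251.214:
  164.0.0.0/6 (164.0.0.0 - 167.255.255.255)
  164.128.0.0/11 (164.128.0.0 - 164.159.255.255)
  164.128.0.0/12 (164.128.0.0 - 164.143.255.255)
  164.132.0.0/14 (164.132.0.0 - 164.135.255.255)
Total matching entries: 4.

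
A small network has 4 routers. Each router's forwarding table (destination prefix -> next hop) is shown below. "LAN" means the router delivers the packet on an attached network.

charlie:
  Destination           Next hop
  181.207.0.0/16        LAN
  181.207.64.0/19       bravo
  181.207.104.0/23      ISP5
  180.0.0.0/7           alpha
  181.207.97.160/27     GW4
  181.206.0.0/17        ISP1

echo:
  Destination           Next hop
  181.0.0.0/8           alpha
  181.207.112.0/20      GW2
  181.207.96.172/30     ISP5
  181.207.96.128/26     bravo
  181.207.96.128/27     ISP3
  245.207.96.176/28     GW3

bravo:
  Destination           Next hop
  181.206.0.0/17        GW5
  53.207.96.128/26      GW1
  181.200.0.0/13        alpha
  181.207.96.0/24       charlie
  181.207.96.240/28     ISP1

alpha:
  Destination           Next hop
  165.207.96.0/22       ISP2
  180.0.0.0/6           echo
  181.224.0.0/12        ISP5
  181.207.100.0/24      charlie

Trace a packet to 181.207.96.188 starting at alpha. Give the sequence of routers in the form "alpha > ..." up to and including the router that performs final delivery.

alpha > echo > bravo > charlie

At alpha: longest match for 181.207.96.188 is 180.0.0.0/6 -> echo
At echo: longest match for 181.207.96.188 is 181.207.96.128/26 -> bravo
At bravo: longest match for 181.207.96.188 is 181.207.96.0/24 -> charlie
At charlie: longest match for 181.207.96.188 is 181.207.0.0/16 -> LAN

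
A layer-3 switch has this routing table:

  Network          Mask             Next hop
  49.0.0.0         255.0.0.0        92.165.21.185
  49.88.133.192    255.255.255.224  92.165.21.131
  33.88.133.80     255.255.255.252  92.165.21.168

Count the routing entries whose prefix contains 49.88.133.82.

Prefixes containing 49.88.133.82:
  49.0.0.0/8 (49.0.0.0 - 49.255.255.255)
Total matching entries: 1.

1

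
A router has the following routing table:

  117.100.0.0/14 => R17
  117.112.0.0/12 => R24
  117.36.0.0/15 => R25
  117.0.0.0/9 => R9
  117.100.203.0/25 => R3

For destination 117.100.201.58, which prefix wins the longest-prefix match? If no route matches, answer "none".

117.100.0.0/14

Entries matching 117.100.201.58:
  117.0.0.0/9 (117.0.0.0 - 117.127.255.255)
  117.100.0.0/14 (117.100.0.0 - 117.103.255.255)
Most specific is 117.100.0.0/14.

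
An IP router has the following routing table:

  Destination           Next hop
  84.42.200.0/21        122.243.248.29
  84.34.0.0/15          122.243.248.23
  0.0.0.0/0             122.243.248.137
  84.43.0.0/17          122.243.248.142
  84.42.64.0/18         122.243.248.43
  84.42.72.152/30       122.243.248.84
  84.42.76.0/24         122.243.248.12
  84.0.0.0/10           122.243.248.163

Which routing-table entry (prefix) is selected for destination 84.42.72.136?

84.42.64.0/18

Entries matching 84.42.72.136:
  0.0.0.0/0 (default, matches everything)
  84.0.0.0/10 (84.0.0.0 - 84.63.255.255)
  84.42.64.0/18 (84.42.64.0 - 84.42.127.255)
Most specific is 84.42.64.0/18.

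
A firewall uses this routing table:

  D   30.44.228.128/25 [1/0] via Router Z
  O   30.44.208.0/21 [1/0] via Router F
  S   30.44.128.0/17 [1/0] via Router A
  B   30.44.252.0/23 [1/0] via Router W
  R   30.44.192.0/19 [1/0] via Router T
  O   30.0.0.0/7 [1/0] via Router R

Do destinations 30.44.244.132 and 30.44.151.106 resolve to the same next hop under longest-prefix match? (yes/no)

30.44.244.132: longest match 30.44.128.0/17 -> Router A
30.44.151.106: longest match 30.44.128.0/17 -> Router A

yes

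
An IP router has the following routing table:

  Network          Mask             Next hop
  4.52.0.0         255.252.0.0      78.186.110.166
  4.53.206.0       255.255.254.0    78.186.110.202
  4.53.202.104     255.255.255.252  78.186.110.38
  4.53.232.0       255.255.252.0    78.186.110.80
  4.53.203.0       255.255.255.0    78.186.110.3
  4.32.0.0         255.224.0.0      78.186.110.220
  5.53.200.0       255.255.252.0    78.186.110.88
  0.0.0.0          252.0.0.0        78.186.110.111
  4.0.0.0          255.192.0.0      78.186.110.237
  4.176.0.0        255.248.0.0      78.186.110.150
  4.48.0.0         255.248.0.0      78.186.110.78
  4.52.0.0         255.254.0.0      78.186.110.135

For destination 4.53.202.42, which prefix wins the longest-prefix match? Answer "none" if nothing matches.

4.52.0.0/15

Entries matching 4.53.202.42:
  4.0.0.0/10 (4.0.0.0 - 4.63.255.255)
  4.32.0.0/11 (4.32.0.0 - 4.63.255.255)
  4.48.0.0/13 (4.48.0.0 - 4.55.255.255)
  4.52.0.0/14 (4.52.0.0 - 4.55.255.255)
  4.52.0.0/15 (4.52.0.0 - 4.53.255.255)
Most specific is 4.52.0.0/15.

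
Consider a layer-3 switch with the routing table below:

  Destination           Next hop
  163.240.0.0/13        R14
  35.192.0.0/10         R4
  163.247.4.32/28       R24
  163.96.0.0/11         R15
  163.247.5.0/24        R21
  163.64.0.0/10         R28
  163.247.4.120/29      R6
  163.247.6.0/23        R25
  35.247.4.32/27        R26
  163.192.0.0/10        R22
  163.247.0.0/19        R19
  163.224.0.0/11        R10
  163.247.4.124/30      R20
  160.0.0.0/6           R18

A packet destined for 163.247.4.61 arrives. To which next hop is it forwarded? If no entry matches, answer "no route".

R19

Routes whose prefix contains 163.247.4.61:
  160.0.0.0/6 (160.0.0.0 - 163.255.255.255) -> R18
  163.192.0.0/10 (163.192.0.0 - 163.255.255.255) -> R22
  163.224.0.0/11 (163.224.0.0 - 163.255.255.255) -> R10
  163.240.0.0/13 (163.240.0.0 - 163.247.255.255) -> R14
  163.247.0.0/19 (163.247.0.0 - 163.247.31.255) -> R19
More-specific entries that do NOT match:
  163.247.4.124/30 (163.247.4.124 - 163.247.4.127) does not contain 163.247.4.61
  163.247.4.120/29 (163.247.4.120 - 163.247.4.127) does not contain 163.247.4.61
  163.247.4.32/28 (163.247.4.32 - 163.247.4.47) does not contain 163.247.4.61
  35.247.4.32/27 (35.247.4.32 - 35.247.4.63) does not contain 163.247.4.61
  163.247.5.0/24 (163.247.5.0 - 163.247.5.255) does not contain 163.247.4.61
  163.247.6.0/23 (163.247.6.0 - 163.247.7.255) does not contain 163.247.4.61
Longest matching prefix is /19 -> next hop R19.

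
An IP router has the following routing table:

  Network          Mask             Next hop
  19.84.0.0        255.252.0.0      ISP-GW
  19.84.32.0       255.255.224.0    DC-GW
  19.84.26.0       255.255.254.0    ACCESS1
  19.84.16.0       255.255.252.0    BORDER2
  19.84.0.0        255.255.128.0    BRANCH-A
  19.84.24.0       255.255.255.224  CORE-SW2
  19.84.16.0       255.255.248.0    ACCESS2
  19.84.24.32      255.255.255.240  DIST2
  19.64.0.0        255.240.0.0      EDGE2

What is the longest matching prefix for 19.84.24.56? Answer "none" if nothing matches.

Entries matching 19.84.24.56:
  19.84.0.0/14 (19.84.0.0 - 19.87.255.255)
  19.84.0.0/17 (19.84.0.0 - 19.84.127.255)
Most specific is 19.84.0.0/17.

19.84.0.0/17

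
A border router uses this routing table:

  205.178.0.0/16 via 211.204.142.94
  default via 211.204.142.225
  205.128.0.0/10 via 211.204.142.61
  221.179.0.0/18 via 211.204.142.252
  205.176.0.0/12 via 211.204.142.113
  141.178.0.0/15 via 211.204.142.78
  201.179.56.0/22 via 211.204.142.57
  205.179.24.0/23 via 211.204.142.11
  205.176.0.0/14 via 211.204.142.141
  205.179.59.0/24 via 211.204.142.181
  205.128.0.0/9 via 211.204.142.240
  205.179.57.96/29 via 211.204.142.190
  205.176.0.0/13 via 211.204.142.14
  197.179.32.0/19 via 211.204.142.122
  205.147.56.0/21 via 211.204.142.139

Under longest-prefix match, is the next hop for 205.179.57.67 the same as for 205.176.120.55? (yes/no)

205.179.57.67: longest match 205.176.0.0/14 -> 211.204.142.141
205.176.120.55: longest match 205.176.0.0/14 -> 211.204.142.141

yes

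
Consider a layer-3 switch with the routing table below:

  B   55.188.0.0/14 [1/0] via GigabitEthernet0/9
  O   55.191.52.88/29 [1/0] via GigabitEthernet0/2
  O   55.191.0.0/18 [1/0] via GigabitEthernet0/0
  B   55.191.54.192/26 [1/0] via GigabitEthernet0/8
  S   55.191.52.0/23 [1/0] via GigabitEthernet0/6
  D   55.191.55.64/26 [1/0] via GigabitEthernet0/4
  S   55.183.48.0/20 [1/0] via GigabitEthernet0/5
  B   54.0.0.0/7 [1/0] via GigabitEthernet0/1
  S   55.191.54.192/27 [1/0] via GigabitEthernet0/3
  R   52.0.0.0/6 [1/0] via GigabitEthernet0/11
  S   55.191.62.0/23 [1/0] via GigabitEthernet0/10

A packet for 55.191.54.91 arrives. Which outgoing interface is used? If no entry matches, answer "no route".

GigabitEthernet0/0

Routes whose prefix contains 55.191.54.91:
  52.0.0.0/6 (52.0.0.0 - 55.255.255.255) -> GigabitEthernet0/11
  54.0.0.0/7 (54.0.0.0 - 55.255.255.255) -> GigabitEthernet0/1
  55.188.0.0/14 (55.188.0.0 - 55.191.255.255) -> GigabitEthernet0/9
  55.191.0.0/18 (55.191.0.0 - 55.191.63.255) -> GigabitEthernet0/0
More-specific entries that do NOT match:
  55.191.52.88/29 (55.191.52.88 - 55.191.52.95) does not contain 55.191.54.91
  55.191.54.192/27 (55.191.54.192 - 55.191.54.223) does not contain 55.191.54.91
  55.191.54.192/26 (55.191.54.192 - 55.191.54.255) does not contain 55.191.54.91
  55.191.55.64/26 (55.191.55.64 - 55.191.55.127) does not contain 55.191.54.91
  55.191.52.0/23 (55.191.52.0 - 55.191.53.255) does not contain 55.191.54.91
  55.191.62.0/23 (55.191.62.0 - 55.191.63.255) does not contain 55.191.54.91
  55.183.48.0/20 (55.183.48.0 - 55.183.63.255) does not contain 55.191.54.91
Longest matching prefix is /18 -> interface GigabitEthernet0/0.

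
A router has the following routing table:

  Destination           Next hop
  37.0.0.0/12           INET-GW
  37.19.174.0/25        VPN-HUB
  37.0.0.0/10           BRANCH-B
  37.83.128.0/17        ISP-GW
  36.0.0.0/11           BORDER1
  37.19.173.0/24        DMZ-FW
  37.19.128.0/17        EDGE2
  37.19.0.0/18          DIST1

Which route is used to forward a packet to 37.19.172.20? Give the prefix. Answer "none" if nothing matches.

37.19.128.0/17

Entries matching 37.19.172.20:
  37.0.0.0/10 (37.0.0.0 - 37.63.255.255)
  37.19.128.0/17 (37.19.128.0 - 37.19.255.255)
Most specific is 37.19.128.0/17.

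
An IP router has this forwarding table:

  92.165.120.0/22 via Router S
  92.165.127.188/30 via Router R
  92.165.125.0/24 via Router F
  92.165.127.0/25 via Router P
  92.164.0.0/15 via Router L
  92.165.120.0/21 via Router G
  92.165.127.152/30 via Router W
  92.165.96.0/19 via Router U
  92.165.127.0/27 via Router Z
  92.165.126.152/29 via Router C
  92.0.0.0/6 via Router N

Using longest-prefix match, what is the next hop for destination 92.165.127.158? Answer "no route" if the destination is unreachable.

Routes whose prefix contains 92.165.127.158:
  92.0.0.0/6 (92.0.0.0 - 95.255.255.255) -> Router N
  92.164.0.0/15 (92.164.0.0 - 92.165.255.255) -> Router L
  92.165.96.0/19 (92.165.96.0 - 92.165.127.255) -> Router U
  92.165.120.0/21 (92.165.120.0 - 92.165.127.255) -> Router G
More-specific entries that do NOT match:
  92.165.127.188/30 (92.165.127.188 - 92.165.127.191) does not contain 92.165.127.158
  92.165.127.152/30 (92.165.127.152 - 92.165.127.155) does not contain 92.165.127.158
  92.165.126.152/29 (92.165.126.152 - 92.165.126.159) does not contain 92.165.127.158
  92.165.127.0/27 (92.165.127.0 - 92.165.127.31) does not contain 92.165.127.158
  92.165.127.0/25 (92.165.127.0 - 92.165.127.127) does not contain 92.165.127.158
  92.165.125.0/24 (92.165.125.0 - 92.165.125.255) does not contain 92.165.127.158
  92.165.120.0/22 (92.165.120.0 - 92.165.123.255) does not contain 92.165.127.158
Longest matching prefix is /21 -> next hop Router G.

Router G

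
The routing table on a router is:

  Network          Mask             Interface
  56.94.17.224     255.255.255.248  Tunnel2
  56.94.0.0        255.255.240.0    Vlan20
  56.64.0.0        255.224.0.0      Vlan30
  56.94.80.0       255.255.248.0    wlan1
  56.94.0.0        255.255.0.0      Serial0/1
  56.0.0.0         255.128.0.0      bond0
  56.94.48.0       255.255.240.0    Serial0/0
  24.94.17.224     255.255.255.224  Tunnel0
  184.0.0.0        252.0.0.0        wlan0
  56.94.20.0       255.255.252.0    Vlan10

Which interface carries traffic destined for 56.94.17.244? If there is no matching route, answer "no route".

Routes whose prefix contains 56.94.17.244:
  56.0.0.0/9 (56.0.0.0 - 56.127.255.255) -> bond0
  56.64.0.0/11 (56.64.0.0 - 56.95.255.255) -> Vlan30
  56.94.0.0/16 (56.94.0.0 - 56.94.255.255) -> Serial0/1
More-specific entries that do NOT match:
  56.94.17.224/29 (56.94.17.224 - 56.94.17.231) does not contain 56.94.17.244
  24.94.17.224/27 (24.94.17.224 - 24.94.17.255) does not contain 56.94.17.244
  56.94.20.0/22 (56.94.20.0 - 56.94.23.255) does not contain 56.94.17.244
  56.94.80.0/21 (56.94.80.0 - 56.94.87.255) does not contain 56.94.17.244
  56.94.0.0/20 (56.94.0.0 - 56.94.15.255) does not contain 56.94.17.244
  56.94.48.0/20 (56.94.48.0 - 56.94.63.255) does not contain 56.94.17.244
Longest matching prefix is /16 -> interface Serial0/1.

Serial0/1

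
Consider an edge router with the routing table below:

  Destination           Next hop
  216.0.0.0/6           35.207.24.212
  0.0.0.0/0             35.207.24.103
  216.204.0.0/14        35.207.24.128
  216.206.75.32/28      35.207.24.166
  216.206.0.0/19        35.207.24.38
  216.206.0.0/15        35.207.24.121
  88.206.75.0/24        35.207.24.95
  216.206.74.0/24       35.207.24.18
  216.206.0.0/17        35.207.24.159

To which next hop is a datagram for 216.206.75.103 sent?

35.207.24.159

Routes whose prefix contains 216.206.75.103:
  0.0.0.0/0 (default, matches everything) -> 35.207.24.103
  216.0.0.0/6 (216.0.0.0 - 219.255.255.255) -> 35.207.24.212
  216.204.0.0/14 (216.204.0.0 - 216.207.255.255) -> 35.207.24.128
  216.206.0.0/15 (216.206.0.0 - 216.207.255.255) -> 35.207.24.121
  216.206.0.0/17 (216.206.0.0 - 216.206.127.255) -> 35.207.24.159
More-specific entries that do NOT match:
  216.206.75.32/28 (216.206.75.32 - 216.206.75.47) does not contain 216.206.75.103
  88.206.75.0/24 (88.206.75.0 - 88.206.75.255) does not contain 216.206.75.103
  216.206.74.0/24 (216.206.74.0 - 216.206.74.255) does not contain 216.206.75.103
  216.206.0.0/19 (216.206.0.0 - 216.206.31.255) does not contain 216.206.75.103
Longest matching prefix is /17 -> next hop 35.207.24.159.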